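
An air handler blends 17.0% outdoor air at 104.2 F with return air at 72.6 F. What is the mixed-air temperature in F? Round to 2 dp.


T_mix = 72.6 + (17.0/100)*(104.2-72.6) = 77.97 F

77.97 F


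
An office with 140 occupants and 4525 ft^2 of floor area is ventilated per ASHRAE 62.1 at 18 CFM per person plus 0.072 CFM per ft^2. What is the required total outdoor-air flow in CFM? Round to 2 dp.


Total = 140*18 + 4525*0.072 = 2845.80 CFM

2845.80 CFM


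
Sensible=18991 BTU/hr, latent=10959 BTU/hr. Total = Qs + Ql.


Qt = 18991 + 10959 = 29950 BTU/hr

29950 BTU/hr


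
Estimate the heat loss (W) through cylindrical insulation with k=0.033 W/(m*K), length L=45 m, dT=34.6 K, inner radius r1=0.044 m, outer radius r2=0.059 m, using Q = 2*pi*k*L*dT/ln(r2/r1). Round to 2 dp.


Q = 2*pi*0.033*45*34.6/ln(0.059/0.044) = 1100.52 W

1100.52 W


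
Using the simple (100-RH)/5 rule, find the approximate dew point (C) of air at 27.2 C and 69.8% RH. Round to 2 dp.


Td = 27.2 - (100-69.8)/5 = 21.16 C

21.16 C


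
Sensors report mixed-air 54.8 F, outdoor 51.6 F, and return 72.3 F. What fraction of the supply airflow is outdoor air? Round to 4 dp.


frac = (54.8 - 72.3) / (51.6 - 72.3) = 0.8454

0.8454


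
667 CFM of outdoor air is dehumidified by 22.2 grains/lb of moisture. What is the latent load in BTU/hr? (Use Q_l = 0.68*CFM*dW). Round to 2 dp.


Q = 0.68 * 667 * 22.2 = 10069.03 BTU/hr

10069.03 BTU/hr


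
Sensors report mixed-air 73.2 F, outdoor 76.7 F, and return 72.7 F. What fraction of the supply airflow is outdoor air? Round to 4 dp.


frac = (73.2 - 72.7) / (76.7 - 72.7) = 0.1250

0.1250


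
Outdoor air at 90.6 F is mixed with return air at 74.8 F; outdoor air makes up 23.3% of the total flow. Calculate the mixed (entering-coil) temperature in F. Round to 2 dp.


T_mix = 74.8 + (23.3/100)*(90.6-74.8) = 78.48 F

78.48 F


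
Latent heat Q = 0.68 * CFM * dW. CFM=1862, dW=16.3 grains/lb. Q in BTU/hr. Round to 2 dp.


Q = 0.68 * 1862 * 16.3 = 20638.41 BTU/hr

20638.41 BTU/hr


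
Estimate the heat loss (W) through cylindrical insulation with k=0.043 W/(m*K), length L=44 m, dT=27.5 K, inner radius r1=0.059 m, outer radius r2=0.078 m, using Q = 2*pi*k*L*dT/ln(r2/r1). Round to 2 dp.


Q = 2*pi*0.043*44*27.5/ln(0.078/0.059) = 1171.02 W

1171.02 W


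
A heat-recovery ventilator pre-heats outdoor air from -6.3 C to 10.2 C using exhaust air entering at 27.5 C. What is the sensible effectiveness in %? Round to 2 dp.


eff = (10.2-(-6.3))/(27.5-(-6.3))*100 = 48.82 %

48.82 %


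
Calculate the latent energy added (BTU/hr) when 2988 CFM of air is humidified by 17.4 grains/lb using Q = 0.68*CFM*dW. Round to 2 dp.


Q = 0.68 * 2988 * 17.4 = 35354.02 BTU/hr

35354.02 BTU/hr


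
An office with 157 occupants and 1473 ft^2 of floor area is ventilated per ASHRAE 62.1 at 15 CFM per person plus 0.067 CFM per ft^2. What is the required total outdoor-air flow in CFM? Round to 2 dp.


Total = 157*15 + 1473*0.067 = 2453.69 CFM

2453.69 CFM


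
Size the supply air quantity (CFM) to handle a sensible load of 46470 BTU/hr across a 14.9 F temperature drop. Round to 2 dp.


CFM = 46470 / (1.08 * 14.9) = 2887.77

2887.77 CFM


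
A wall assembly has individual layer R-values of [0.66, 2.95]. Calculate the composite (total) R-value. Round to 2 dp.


R_total = 0.66 + 2.95 = 3.61

3.61


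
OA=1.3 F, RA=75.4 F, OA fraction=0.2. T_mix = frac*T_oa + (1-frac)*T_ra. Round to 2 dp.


T_mix = 0.2*1.3 + 0.8*75.4 = 60.58 F

60.58 F


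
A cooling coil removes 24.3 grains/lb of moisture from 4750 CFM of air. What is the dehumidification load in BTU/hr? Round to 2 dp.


Q = 0.68 * 4750 * 24.3 = 78489.00 BTU/hr

78489.00 BTU/hr


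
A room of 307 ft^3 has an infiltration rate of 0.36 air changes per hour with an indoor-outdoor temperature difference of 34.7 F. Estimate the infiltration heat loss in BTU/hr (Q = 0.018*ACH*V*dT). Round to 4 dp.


Q = 0.018 * 0.36 * 307 * 34.7 = 69.0308 BTU/hr

69.0308 BTU/hr


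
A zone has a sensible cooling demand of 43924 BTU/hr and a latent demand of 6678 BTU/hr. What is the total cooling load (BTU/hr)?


Qt = 43924 + 6678 = 50602 BTU/hr

50602 BTU/hr


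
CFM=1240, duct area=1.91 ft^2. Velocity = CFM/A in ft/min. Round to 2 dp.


V = 1240 / 1.91 = 649.21 ft/min

649.21 ft/min


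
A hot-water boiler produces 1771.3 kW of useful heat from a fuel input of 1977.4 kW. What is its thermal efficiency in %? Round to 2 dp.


eta = (1771.3/1977.4)*100 = 89.58 %

89.58 %


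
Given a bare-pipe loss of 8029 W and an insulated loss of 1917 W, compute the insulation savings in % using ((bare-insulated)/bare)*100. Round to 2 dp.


Savings = ((8029-1917)/8029)*100 = 76.12 %

76.12 %


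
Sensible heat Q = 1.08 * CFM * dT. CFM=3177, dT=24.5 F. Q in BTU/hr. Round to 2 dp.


Q = 1.08 * 3177 * 24.5 = 84063.42 BTU/hr

84063.42 BTU/hr


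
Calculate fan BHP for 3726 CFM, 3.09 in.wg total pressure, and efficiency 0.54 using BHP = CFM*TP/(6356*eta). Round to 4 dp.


BHP = 3726 * 3.09 / (6356 * 0.54) = 3.3545 hp

3.3545 hp


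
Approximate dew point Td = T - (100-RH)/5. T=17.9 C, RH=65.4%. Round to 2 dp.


Td = 17.9 - (100-65.4)/5 = 10.98 C

10.98 C


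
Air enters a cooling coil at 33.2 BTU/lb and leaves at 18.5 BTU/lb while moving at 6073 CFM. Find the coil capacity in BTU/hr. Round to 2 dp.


Q = 4.5 * 6073 * (33.2 - 18.5) = 401728.95 BTU/hr

401728.95 BTU/hr


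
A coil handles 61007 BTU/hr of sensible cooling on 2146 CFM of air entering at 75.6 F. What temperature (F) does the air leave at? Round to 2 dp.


dT = 61007/(1.08*2146) = 26.3224
T_leave = 75.6 - 26.3224 = 49.28 F

49.28 F


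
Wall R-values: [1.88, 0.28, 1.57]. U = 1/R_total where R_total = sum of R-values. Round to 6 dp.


R_total = 1.88 + 0.28 + 1.57 = 3.73
U = 1/3.73 = 0.268097

0.268097


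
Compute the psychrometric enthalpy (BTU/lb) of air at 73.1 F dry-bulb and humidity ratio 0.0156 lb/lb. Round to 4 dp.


h = 0.24*73.1 + 0.0156*(1061+0.444*73.1) = 34.6019 BTU/lb

34.6019 BTU/lb


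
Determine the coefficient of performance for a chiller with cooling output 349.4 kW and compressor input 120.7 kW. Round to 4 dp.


COP = 349.4 / 120.7 = 2.8948

2.8948


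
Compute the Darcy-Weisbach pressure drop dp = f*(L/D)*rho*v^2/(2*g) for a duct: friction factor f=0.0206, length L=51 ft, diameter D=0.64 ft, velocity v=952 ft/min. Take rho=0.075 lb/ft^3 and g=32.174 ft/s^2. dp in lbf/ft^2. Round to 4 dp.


v_fps = 952/60 = 15.8667 ft/s
dp = 0.0206*(51/0.64)*0.075*15.8667^2/(2*32.174) = 0.4817 lbf/ft^2

0.4817 lbf/ft^2


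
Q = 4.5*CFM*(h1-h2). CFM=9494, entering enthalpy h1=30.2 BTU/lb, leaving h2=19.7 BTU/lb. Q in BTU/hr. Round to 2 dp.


Q = 4.5 * 9494 * (30.2 - 19.7) = 448591.50 BTU/hr

448591.50 BTU/hr


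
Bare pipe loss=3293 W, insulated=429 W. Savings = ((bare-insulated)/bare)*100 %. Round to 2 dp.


Savings = ((3293-429)/3293)*100 = 86.97 %

86.97 %


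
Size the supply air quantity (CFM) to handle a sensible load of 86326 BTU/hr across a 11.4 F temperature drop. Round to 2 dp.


CFM = 86326 / (1.08 * 11.4) = 7011.53

7011.53 CFM


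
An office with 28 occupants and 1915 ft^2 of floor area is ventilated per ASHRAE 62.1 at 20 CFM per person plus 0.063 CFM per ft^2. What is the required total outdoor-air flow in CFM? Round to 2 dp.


Total = 28*20 + 1915*0.063 = 680.65 CFM

680.65 CFM


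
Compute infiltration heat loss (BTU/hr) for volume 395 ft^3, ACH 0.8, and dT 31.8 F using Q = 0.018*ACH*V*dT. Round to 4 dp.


Q = 0.018 * 0.8 * 395 * 31.8 = 180.8784 BTU/hr

180.8784 BTU/hr


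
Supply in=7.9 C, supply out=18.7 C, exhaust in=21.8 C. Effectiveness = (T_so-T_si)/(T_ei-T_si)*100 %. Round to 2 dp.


eff = (18.7-7.9)/(21.8-7.9)*100 = 77.70 %

77.70 %


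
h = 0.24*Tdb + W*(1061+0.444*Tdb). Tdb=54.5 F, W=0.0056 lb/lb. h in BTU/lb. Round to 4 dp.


h = 0.24*54.5 + 0.0056*(1061+0.444*54.5) = 19.1571 BTU/lb

19.1571 BTU/lb


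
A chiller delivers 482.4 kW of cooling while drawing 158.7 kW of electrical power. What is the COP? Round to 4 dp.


COP = 482.4 / 158.7 = 3.0397

3.0397


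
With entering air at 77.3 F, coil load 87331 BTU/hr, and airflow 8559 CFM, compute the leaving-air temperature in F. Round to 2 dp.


dT = 87331/(1.08*8559) = 9.4476
T_leave = 77.3 - 9.4476 = 67.85 F

67.85 F


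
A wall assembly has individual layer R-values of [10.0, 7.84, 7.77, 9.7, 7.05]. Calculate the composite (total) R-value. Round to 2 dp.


R_total = 10.0 + 7.84 + 7.77 + 9.7 + 7.05 = 42.36

42.36


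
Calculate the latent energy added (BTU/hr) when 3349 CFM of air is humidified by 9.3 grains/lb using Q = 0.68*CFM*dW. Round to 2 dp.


Q = 0.68 * 3349 * 9.3 = 21179.08 BTU/hr

21179.08 BTU/hr


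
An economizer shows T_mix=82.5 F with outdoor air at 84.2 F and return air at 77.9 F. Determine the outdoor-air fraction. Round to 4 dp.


frac = (82.5 - 77.9) / (84.2 - 77.9) = 0.7302

0.7302


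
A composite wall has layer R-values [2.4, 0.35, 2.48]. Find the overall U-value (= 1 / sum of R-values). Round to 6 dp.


R_total = 2.4 + 0.35 + 2.48 = 5.23
U = 1/5.23 = 0.191205

0.191205


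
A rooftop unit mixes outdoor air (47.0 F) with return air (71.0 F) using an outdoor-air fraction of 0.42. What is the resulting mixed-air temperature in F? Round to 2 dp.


T_mix = 0.42*47.0 + 0.58*71.0 = 60.92 F

60.92 F


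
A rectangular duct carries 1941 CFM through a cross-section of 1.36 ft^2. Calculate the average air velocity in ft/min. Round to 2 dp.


V = 1941 / 1.36 = 1427.21 ft/min

1427.21 ft/min


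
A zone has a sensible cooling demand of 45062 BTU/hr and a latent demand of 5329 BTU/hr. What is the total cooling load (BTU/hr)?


Qt = 45062 + 5329 = 50391 BTU/hr

50391 BTU/hr


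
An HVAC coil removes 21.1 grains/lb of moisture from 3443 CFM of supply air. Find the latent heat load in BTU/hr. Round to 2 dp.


Q = 0.68 * 3443 * 21.1 = 49400.16 BTU/hr

49400.16 BTU/hr


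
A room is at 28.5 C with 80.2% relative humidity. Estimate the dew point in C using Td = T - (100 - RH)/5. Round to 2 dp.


Td = 28.5 - (100-80.2)/5 = 24.54 C

24.54 C


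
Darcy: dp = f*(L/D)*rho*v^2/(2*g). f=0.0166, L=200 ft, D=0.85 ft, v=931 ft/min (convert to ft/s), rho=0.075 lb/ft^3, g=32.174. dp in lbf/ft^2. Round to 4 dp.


v_fps = 931/60 = 15.5167 ft/s
dp = 0.0166*(200/0.85)*0.075*15.5167^2/(2*32.174) = 1.0961 lbf/ft^2

1.0961 lbf/ft^2


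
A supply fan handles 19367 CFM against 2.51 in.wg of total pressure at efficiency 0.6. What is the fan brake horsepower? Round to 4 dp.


BHP = 19367 * 2.51 / (6356 * 0.6) = 12.7468 hp

12.7468 hp


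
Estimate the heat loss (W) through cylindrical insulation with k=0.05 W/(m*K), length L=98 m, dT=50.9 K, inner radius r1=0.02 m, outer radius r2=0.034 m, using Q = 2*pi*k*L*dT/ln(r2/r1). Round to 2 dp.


Q = 2*pi*0.05*98*50.9/ln(0.034/0.02) = 2953.27 W

2953.27 W


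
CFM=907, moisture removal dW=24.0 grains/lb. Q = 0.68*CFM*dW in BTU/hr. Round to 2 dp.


Q = 0.68 * 907 * 24.0 = 14802.24 BTU/hr

14802.24 BTU/hr


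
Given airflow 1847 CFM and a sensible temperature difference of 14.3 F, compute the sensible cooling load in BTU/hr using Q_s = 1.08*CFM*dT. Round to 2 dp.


Q = 1.08 * 1847 * 14.3 = 28525.07 BTU/hr

28525.07 BTU/hr


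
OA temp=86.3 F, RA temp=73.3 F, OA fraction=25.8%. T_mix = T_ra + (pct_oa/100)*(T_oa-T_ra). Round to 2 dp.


T_mix = 73.3 + (25.8/100)*(86.3-73.3) = 76.65 F

76.65 F


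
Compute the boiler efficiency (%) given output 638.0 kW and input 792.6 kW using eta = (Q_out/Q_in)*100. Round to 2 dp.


eta = (638.0/792.6)*100 = 80.49 %

80.49 %


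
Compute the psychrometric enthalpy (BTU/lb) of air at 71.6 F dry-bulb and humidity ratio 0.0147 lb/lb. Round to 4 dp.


h = 0.24*71.6 + 0.0147*(1061+0.444*71.6) = 33.2480 BTU/lb

33.2480 BTU/lb


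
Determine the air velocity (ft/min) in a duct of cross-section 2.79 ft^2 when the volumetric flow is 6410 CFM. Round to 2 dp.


V = 6410 / 2.79 = 2297.49 ft/min

2297.49 ft/min


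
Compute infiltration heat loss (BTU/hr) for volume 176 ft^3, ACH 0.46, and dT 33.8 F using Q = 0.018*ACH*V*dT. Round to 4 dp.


Q = 0.018 * 0.46 * 176 * 33.8 = 49.2561 BTU/hr

49.2561 BTU/hr


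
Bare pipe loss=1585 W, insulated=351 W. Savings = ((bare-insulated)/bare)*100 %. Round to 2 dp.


Savings = ((1585-351)/1585)*100 = 77.85 %

77.85 %


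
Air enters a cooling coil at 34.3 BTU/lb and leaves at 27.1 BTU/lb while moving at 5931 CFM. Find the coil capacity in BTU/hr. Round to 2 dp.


Q = 4.5 * 5931 * (34.3 - 27.1) = 192164.40 BTU/hr

192164.40 BTU/hr


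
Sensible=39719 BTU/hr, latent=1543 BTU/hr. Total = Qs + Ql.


Qt = 39719 + 1543 = 41262 BTU/hr

41262 BTU/hr


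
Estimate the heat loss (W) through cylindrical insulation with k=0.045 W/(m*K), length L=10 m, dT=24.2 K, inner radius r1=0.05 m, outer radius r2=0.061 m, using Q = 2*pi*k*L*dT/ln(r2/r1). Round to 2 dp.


Q = 2*pi*0.045*10*24.2/ln(0.061/0.05) = 344.10 W

344.10 W


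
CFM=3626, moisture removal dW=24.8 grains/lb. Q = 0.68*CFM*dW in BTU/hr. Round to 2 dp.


Q = 0.68 * 3626 * 24.8 = 61148.86 BTU/hr

61148.86 BTU/hr


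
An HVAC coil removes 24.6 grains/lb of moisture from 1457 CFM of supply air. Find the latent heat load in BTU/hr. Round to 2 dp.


Q = 0.68 * 1457 * 24.6 = 24372.70 BTU/hr

24372.70 BTU/hr


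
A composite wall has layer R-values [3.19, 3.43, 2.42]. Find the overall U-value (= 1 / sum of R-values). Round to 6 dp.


R_total = 3.19 + 3.43 + 2.42 = 9.04
U = 1/9.04 = 0.110619

0.110619


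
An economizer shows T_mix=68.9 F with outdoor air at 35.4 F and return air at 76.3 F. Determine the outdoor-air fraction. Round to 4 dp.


frac = (68.9 - 76.3) / (35.4 - 76.3) = 0.1809

0.1809


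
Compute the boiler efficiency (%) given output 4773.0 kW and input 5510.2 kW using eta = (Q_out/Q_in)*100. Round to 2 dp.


eta = (4773.0/5510.2)*100 = 86.62 %

86.62 %


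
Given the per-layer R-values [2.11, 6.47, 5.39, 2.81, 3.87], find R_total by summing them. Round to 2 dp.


R_total = 2.11 + 6.47 + 5.39 + 2.81 + 3.87 = 20.65

20.65


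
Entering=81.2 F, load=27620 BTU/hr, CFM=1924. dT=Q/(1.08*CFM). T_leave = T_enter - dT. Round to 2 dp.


dT = 27620/(1.08*1924) = 13.2921
T_leave = 81.2 - 13.2921 = 67.91 F

67.91 F


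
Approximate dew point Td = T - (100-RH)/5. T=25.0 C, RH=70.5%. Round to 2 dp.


Td = 25.0 - (100-70.5)/5 = 19.10 C

19.10 C


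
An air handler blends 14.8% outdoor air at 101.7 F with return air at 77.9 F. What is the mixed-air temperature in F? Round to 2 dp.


T_mix = 77.9 + (14.8/100)*(101.7-77.9) = 81.42 F

81.42 F


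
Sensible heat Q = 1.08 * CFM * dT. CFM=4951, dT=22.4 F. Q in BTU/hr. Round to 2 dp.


Q = 1.08 * 4951 * 22.4 = 119774.59 BTU/hr

119774.59 BTU/hr


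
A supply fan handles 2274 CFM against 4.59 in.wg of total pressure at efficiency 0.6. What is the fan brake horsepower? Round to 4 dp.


BHP = 2274 * 4.59 / (6356 * 0.6) = 2.7370 hp

2.7370 hp


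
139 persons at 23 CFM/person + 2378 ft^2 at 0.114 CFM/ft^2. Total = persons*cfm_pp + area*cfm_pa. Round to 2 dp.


Total = 139*23 + 2378*0.114 = 3468.09 CFM

3468.09 CFM


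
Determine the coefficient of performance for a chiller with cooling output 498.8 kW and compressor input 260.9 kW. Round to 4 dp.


COP = 498.8 / 260.9 = 1.9118

1.9118


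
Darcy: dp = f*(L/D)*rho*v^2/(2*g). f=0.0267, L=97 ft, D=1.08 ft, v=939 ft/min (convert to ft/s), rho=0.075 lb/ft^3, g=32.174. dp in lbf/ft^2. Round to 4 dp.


v_fps = 939/60 = 15.65 ft/s
dp = 0.0267*(97/1.08)*0.075*15.65^2/(2*32.174) = 0.6846 lbf/ft^2

0.6846 lbf/ft^2


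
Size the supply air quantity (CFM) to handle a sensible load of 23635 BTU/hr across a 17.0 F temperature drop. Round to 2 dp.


CFM = 23635 / (1.08 * 17.0) = 1287.31

1287.31 CFM


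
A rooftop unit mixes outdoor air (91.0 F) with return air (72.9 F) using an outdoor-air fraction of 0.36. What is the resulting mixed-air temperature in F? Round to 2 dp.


T_mix = 0.36*91.0 + 0.64*72.9 = 79.42 F

79.42 F


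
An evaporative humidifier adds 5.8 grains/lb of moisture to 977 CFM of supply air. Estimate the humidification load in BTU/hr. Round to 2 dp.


Q = 0.68 * 977 * 5.8 = 3853.29 BTU/hr

3853.29 BTU/hr


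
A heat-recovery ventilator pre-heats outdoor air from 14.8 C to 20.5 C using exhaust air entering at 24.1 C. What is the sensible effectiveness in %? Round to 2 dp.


eff = (20.5-14.8)/(24.1-14.8)*100 = 61.29 %

61.29 %


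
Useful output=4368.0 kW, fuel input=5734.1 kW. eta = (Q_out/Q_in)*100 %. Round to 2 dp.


eta = (4368.0/5734.1)*100 = 76.18 %

76.18 %


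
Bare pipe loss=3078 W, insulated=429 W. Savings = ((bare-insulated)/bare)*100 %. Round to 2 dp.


Savings = ((3078-429)/3078)*100 = 86.06 %

86.06 %


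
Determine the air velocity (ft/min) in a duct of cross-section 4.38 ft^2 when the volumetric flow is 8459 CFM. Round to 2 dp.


V = 8459 / 4.38 = 1931.28 ft/min

1931.28 ft/min


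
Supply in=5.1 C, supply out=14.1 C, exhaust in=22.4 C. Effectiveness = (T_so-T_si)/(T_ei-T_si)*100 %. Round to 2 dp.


eff = (14.1-5.1)/(22.4-5.1)*100 = 52.02 %

52.02 %


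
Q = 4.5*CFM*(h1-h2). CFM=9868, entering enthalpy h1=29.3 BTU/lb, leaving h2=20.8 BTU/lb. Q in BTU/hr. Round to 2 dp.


Q = 4.5 * 9868 * (29.3 - 20.8) = 377451.00 BTU/hr

377451.00 BTU/hr


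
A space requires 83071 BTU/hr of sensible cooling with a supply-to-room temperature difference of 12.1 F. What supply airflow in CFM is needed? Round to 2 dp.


CFM = 83071 / (1.08 * 12.1) = 6356.83

6356.83 CFM


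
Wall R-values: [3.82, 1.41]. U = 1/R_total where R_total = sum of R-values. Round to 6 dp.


R_total = 3.82 + 1.41 = 5.23
U = 1/5.23 = 0.191205

0.191205


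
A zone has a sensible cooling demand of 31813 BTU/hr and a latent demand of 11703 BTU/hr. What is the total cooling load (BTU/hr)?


Qt = 31813 + 11703 = 43516 BTU/hr

43516 BTU/hr


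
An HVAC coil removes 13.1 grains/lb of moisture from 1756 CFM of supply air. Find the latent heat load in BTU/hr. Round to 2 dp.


Q = 0.68 * 1756 * 13.1 = 15642.45 BTU/hr

15642.45 BTU/hr


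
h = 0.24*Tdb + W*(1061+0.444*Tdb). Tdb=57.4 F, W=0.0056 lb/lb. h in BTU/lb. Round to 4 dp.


h = 0.24*57.4 + 0.0056*(1061+0.444*57.4) = 19.8603 BTU/lb

19.8603 BTU/lb


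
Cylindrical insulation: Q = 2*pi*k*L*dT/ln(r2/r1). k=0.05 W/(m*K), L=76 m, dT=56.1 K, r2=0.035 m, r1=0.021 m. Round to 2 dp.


Q = 2*pi*0.05*76*56.1/ln(0.035/0.021) = 2622.13 W

2622.13 W


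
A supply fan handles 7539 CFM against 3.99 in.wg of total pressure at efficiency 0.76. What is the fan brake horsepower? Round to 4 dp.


BHP = 7539 * 3.99 / (6356 * 0.76) = 6.2271 hp

6.2271 hp


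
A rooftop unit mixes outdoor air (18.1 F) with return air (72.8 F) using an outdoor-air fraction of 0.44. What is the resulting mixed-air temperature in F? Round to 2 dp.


T_mix = 0.44*18.1 + 0.56*72.8 = 48.73 F

48.73 F


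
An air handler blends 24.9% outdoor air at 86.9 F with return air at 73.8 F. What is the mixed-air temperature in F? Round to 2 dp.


T_mix = 73.8 + (24.9/100)*(86.9-73.8) = 77.06 F

77.06 F


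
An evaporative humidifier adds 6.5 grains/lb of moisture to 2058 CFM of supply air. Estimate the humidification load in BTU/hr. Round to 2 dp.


Q = 0.68 * 2058 * 6.5 = 9096.36 BTU/hr

9096.36 BTU/hr


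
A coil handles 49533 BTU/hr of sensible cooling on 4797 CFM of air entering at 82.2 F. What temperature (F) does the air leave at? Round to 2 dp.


dT = 49533/(1.08*4797) = 9.5610
T_leave = 82.2 - 9.5610 = 72.64 F

72.64 F


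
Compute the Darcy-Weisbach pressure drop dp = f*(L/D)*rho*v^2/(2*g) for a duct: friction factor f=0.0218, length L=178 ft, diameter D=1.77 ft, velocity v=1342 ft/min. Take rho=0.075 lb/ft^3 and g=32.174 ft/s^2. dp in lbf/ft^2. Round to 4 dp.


v_fps = 1342/60 = 22.3667 ft/s
dp = 0.0218*(178/1.77)*0.075*22.3667^2/(2*32.174) = 1.2783 lbf/ft^2

1.2783 lbf/ft^2


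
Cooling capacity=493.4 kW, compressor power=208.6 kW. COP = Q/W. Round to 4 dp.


COP = 493.4 / 208.6 = 2.3653

2.3653


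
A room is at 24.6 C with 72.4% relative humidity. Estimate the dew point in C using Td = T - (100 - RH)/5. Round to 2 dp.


Td = 24.6 - (100-72.4)/5 = 19.08 C

19.08 C


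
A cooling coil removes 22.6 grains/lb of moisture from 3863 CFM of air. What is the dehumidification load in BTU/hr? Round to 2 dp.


Q = 0.68 * 3863 * 22.6 = 59366.58 BTU/hr

59366.58 BTU/hr


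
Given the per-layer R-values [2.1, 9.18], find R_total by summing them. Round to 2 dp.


R_total = 2.1 + 9.18 = 11.28

11.28


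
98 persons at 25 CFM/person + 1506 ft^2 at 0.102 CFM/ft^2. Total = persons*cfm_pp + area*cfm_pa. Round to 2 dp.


Total = 98*25 + 1506*0.102 = 2603.61 CFM

2603.61 CFM


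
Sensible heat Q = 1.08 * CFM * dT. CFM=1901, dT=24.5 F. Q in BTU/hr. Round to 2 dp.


Q = 1.08 * 1901 * 24.5 = 50300.46 BTU/hr

50300.46 BTU/hr


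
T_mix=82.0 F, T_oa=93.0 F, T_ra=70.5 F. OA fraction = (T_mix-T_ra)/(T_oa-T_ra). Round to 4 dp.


frac = (82.0 - 70.5) / (93.0 - 70.5) = 0.5111

0.5111


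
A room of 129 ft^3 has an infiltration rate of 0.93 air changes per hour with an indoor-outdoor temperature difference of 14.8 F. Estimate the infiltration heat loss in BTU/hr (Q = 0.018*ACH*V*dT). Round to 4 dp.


Q = 0.018 * 0.93 * 129 * 14.8 = 31.9600 BTU/hr

31.9600 BTU/hr


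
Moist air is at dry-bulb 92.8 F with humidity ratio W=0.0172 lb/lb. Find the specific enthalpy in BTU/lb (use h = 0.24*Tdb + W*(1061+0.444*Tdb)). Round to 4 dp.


h = 0.24*92.8 + 0.0172*(1061+0.444*92.8) = 41.2299 BTU/lb

41.2299 BTU/lb


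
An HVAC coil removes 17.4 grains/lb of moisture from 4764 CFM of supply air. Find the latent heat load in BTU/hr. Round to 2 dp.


Q = 0.68 * 4764 * 17.4 = 56367.65 BTU/hr

56367.65 BTU/hr


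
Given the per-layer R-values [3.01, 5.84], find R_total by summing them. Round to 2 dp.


R_total = 3.01 + 5.84 = 8.85

8.85


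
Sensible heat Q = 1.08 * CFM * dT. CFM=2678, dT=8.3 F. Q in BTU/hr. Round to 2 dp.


Q = 1.08 * 2678 * 8.3 = 24005.59 BTU/hr

24005.59 BTU/hr


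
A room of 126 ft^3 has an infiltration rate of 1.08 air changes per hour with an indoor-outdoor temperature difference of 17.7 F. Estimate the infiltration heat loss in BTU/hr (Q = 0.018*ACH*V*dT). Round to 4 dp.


Q = 0.018 * 1.08 * 126 * 17.7 = 43.3551 BTU/hr

43.3551 BTU/hr


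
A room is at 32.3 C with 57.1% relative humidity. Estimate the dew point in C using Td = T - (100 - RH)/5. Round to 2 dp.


Td = 32.3 - (100-57.1)/5 = 23.72 C

23.72 C


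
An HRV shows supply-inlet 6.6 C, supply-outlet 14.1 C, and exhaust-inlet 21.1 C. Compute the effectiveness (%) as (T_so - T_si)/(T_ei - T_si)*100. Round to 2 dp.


eff = (14.1-6.6)/(21.1-6.6)*100 = 51.72 %

51.72 %


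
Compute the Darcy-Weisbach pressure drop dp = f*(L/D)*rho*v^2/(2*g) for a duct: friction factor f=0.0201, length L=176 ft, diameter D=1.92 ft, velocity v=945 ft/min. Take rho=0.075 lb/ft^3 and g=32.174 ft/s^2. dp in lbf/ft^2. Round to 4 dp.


v_fps = 945/60 = 15.75 ft/s
dp = 0.0201*(176/1.92)*0.075*15.75^2/(2*32.174) = 0.5327 lbf/ft^2

0.5327 lbf/ft^2


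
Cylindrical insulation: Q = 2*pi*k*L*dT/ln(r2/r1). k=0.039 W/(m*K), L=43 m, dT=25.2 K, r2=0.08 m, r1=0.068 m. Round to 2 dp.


Q = 2*pi*0.039*43*25.2/ln(0.08/0.068) = 1633.84 W

1633.84 W


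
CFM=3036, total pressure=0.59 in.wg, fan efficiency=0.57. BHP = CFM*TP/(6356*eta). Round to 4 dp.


BHP = 3036 * 0.59 / (6356 * 0.57) = 0.4944 hp

0.4944 hp


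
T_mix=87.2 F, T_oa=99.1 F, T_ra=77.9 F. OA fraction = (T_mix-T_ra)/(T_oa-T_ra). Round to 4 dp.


frac = (87.2 - 77.9) / (99.1 - 77.9) = 0.4387

0.4387


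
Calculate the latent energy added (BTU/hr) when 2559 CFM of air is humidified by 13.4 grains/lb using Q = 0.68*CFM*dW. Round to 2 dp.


Q = 0.68 * 2559 * 13.4 = 23317.61 BTU/hr

23317.61 BTU/hr


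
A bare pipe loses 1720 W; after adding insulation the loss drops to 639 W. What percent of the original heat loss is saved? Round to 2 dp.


Savings = ((1720-639)/1720)*100 = 62.85 %

62.85 %


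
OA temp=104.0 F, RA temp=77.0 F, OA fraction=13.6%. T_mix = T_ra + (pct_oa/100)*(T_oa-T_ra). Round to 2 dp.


T_mix = 77.0 + (13.6/100)*(104.0-77.0) = 80.67 F

80.67 F


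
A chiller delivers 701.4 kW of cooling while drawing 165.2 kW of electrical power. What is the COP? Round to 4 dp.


COP = 701.4 / 165.2 = 4.2458

4.2458


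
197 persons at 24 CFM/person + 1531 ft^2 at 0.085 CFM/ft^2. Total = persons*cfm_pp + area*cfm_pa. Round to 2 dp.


Total = 197*24 + 1531*0.085 = 4858.14 CFM

4858.14 CFM


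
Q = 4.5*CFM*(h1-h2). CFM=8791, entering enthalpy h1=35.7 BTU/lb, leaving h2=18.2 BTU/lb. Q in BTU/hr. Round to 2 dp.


Q = 4.5 * 8791 * (35.7 - 18.2) = 692291.25 BTU/hr

692291.25 BTU/hr


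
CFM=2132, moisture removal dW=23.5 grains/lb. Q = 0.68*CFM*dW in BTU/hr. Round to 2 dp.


Q = 0.68 * 2132 * 23.5 = 34069.36 BTU/hr

34069.36 BTU/hr


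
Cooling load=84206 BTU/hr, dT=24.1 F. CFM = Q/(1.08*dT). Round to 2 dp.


CFM = 84206 / (1.08 * 24.1) = 3235.21

3235.21 CFM


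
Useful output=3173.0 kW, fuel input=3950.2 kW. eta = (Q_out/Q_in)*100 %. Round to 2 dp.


eta = (3173.0/3950.2)*100 = 80.33 %

80.33 %


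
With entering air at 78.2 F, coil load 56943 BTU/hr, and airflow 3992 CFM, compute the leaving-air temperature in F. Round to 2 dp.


dT = 56943/(1.08*3992) = 13.2077
T_leave = 78.2 - 13.2077 = 64.99 F

64.99 F


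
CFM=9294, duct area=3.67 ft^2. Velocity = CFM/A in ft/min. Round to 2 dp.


V = 9294 / 3.67 = 2532.43 ft/min

2532.43 ft/min


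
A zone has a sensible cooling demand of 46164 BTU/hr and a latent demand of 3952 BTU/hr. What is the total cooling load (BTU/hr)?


Qt = 46164 + 3952 = 50116 BTU/hr

50116 BTU/hr


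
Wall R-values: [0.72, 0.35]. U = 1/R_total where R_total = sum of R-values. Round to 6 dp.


R_total = 0.72 + 0.35 = 1.07
U = 1/1.07 = 0.934579

0.934579


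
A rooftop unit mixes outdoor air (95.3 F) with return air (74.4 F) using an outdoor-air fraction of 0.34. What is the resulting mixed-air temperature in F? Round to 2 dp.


T_mix = 0.34*95.3 + 0.66*74.4 = 81.51 F

81.51 F


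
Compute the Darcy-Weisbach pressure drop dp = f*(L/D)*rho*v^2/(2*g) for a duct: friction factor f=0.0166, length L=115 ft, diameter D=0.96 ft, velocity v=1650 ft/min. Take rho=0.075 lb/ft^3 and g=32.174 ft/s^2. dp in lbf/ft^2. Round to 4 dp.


v_fps = 1650/60 = 27.5 ft/s
dp = 0.0166*(115/0.96)*0.075*27.5^2/(2*32.174) = 1.7528 lbf/ft^2

1.7528 lbf/ft^2


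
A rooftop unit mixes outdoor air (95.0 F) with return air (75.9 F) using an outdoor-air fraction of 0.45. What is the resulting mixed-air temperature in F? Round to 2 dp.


T_mix = 0.45*95.0 + 0.55*75.9 = 84.50 F

84.50 F


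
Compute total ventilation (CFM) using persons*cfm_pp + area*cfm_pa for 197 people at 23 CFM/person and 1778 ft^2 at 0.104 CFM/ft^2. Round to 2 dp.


Total = 197*23 + 1778*0.104 = 4715.91 CFM

4715.91 CFM


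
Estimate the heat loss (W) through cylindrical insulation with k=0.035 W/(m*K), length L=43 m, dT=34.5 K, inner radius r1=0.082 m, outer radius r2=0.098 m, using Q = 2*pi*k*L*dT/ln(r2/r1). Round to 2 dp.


Q = 2*pi*0.035*43*34.5/ln(0.098/0.082) = 1830.25 W

1830.25 W


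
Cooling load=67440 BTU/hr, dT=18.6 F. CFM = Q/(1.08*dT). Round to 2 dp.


CFM = 67440 / (1.08 * 18.6) = 3357.23

3357.23 CFM


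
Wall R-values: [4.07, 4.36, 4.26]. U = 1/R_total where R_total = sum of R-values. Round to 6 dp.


R_total = 4.07 + 4.36 + 4.26 = 12.69
U = 1/12.69 = 0.078802

0.078802


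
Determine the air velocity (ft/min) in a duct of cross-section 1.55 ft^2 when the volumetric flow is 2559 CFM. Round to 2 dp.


V = 2559 / 1.55 = 1650.97 ft/min

1650.97 ft/min


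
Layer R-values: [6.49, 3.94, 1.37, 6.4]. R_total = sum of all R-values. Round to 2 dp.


R_total = 6.49 + 3.94 + 1.37 + 6.4 = 18.20

18.20


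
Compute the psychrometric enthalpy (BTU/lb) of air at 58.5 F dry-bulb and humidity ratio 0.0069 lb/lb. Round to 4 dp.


h = 0.24*58.5 + 0.0069*(1061+0.444*58.5) = 21.5401 BTU/lb

21.5401 BTU/lb


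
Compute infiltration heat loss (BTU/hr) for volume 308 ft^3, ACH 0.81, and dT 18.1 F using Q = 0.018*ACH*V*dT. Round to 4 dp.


Q = 0.018 * 0.81 * 308 * 18.1 = 81.2806 BTU/hr

81.2806 BTU/hr


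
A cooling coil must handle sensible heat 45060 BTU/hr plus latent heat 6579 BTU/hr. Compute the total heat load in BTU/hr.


Qt = 45060 + 6579 = 51639 BTU/hr

51639 BTU/hr


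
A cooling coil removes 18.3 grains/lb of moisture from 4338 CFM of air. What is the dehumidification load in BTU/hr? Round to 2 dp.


Q = 0.68 * 4338 * 18.3 = 53982.07 BTU/hr

53982.07 BTU/hr


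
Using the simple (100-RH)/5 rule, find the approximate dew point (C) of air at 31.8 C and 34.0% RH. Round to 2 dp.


Td = 31.8 - (100-34.0)/5 = 18.60 C

18.60 C


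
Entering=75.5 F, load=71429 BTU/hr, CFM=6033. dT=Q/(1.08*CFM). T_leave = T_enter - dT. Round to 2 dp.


dT = 71429/(1.08*6033) = 10.9627
T_leave = 75.5 - 10.9627 = 64.54 F

64.54 F


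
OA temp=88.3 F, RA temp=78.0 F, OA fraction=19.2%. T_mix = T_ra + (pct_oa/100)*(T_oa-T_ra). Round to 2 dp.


T_mix = 78.0 + (19.2/100)*(88.3-78.0) = 79.98 F

79.98 F


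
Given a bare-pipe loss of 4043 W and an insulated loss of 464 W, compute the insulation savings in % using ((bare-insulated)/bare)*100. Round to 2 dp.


Savings = ((4043-464)/4043)*100 = 88.52 %

88.52 %


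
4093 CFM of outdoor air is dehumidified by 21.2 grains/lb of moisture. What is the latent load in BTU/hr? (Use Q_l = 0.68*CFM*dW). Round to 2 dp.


Q = 0.68 * 4093 * 21.2 = 59004.69 BTU/hr

59004.69 BTU/hr


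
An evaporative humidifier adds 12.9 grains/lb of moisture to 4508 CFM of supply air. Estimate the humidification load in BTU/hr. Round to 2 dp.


Q = 0.68 * 4508 * 12.9 = 39544.18 BTU/hr

39544.18 BTU/hr


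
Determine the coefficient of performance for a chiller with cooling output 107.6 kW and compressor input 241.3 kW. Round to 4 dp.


COP = 107.6 / 241.3 = 0.4459

0.4459


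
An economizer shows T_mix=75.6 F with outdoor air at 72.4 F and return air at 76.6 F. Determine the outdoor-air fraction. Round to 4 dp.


frac = (75.6 - 76.6) / (72.4 - 76.6) = 0.2381

0.2381


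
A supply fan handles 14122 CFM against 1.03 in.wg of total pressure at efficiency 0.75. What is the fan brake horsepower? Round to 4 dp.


BHP = 14122 * 1.03 / (6356 * 0.75) = 3.0513 hp

3.0513 hp


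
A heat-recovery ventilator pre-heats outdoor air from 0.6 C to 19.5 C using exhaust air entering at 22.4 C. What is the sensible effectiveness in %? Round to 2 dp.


eff = (19.5-0.6)/(22.4-0.6)*100 = 86.70 %

86.70 %


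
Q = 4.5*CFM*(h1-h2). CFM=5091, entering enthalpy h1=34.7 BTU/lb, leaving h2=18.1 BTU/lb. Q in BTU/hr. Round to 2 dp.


Q = 4.5 * 5091 * (34.7 - 18.1) = 380297.70 BTU/hr

380297.70 BTU/hr


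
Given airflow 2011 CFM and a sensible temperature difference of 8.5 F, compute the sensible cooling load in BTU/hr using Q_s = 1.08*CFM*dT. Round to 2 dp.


Q = 1.08 * 2011 * 8.5 = 18460.98 BTU/hr

18460.98 BTU/hr


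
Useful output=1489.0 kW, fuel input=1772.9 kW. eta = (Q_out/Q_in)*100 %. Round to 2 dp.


eta = (1489.0/1772.9)*100 = 83.99 %

83.99 %


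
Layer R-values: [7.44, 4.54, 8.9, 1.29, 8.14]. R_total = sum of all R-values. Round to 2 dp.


R_total = 7.44 + 4.54 + 8.9 + 1.29 + 8.14 = 30.31

30.31


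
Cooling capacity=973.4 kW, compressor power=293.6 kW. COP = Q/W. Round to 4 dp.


COP = 973.4 / 293.6 = 3.3154

3.3154


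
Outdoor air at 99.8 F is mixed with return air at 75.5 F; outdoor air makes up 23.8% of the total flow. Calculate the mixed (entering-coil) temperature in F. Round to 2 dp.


T_mix = 75.5 + (23.8/100)*(99.8-75.5) = 81.28 F

81.28 F


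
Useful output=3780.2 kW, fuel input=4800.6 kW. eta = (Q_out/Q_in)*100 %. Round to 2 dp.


eta = (3780.2/4800.6)*100 = 78.74 %

78.74 %


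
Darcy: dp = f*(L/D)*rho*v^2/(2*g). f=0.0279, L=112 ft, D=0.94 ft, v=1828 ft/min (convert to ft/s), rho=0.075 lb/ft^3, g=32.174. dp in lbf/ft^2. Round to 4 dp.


v_fps = 1828/60 = 30.4667 ft/s
dp = 0.0279*(112/0.94)*0.075*30.4667^2/(2*32.174) = 3.5964 lbf/ft^2

3.5964 lbf/ft^2


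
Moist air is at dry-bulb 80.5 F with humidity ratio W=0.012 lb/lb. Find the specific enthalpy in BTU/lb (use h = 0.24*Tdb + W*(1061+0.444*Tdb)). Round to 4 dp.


h = 0.24*80.5 + 0.012*(1061+0.444*80.5) = 32.4809 BTU/lb

32.4809 BTU/lb


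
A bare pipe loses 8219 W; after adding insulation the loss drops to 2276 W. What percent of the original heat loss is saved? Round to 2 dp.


Savings = ((8219-2276)/8219)*100 = 72.31 %

72.31 %


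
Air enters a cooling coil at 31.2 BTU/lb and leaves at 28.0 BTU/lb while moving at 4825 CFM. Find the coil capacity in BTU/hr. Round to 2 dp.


Q = 4.5 * 4825 * (31.2 - 28.0) = 69480.00 BTU/hr

69480.00 BTU/hr


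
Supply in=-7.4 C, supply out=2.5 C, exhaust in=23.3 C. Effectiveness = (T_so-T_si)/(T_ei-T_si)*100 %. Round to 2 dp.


eff = (2.5-(-7.4))/(23.3-(-7.4))*100 = 32.25 %

32.25 %


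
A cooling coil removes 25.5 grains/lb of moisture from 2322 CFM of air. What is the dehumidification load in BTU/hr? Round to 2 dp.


Q = 0.68 * 2322 * 25.5 = 40263.48 BTU/hr

40263.48 BTU/hr


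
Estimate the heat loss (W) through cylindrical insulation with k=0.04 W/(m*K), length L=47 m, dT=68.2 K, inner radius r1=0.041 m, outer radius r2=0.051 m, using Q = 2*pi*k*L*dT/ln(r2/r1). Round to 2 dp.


Q = 2*pi*0.04*47*68.2/ln(0.051/0.041) = 3691.14 W

3691.14 W


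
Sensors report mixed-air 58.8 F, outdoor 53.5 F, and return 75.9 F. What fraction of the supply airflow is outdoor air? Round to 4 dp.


frac = (58.8 - 75.9) / (53.5 - 75.9) = 0.7634

0.7634


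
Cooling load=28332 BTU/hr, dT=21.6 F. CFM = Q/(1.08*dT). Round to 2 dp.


CFM = 28332 / (1.08 * 21.6) = 1214.51

1214.51 CFM


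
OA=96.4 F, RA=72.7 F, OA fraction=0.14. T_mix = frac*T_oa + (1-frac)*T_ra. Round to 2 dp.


T_mix = 0.14*96.4 + 0.86*72.7 = 76.02 F

76.02 F


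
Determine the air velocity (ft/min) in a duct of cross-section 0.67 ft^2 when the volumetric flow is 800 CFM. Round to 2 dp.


V = 800 / 0.67 = 1194.03 ft/min

1194.03 ft/min


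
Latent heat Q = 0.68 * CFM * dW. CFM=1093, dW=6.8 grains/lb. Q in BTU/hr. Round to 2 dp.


Q = 0.68 * 1093 * 6.8 = 5054.03 BTU/hr

5054.03 BTU/hr


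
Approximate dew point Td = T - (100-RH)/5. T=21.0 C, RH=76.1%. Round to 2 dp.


Td = 21.0 - (100-76.1)/5 = 16.22 C

16.22 C


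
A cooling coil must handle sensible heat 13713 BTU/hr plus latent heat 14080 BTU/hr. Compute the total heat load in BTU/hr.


Qt = 13713 + 14080 = 27793 BTU/hr

27793 BTU/hr


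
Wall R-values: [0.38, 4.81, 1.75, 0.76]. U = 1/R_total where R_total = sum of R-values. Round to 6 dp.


R_total = 0.38 + 4.81 + 1.75 + 0.76 = 7.70
U = 1/7.70 = 0.129870

0.129870


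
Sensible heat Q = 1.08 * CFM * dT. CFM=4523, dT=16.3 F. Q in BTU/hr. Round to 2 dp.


Q = 1.08 * 4523 * 16.3 = 79622.89 BTU/hr

79622.89 BTU/hr


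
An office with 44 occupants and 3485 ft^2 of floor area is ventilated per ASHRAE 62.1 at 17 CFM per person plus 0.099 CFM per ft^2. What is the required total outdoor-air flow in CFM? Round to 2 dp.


Total = 44*17 + 3485*0.099 = 1093.02 CFM

1093.02 CFM


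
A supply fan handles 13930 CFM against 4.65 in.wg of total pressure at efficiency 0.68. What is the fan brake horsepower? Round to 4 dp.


BHP = 13930 * 4.65 / (6356 * 0.68) = 14.9869 hp

14.9869 hp


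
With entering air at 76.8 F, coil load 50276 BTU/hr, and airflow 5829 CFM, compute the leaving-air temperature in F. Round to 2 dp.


dT = 50276/(1.08*5829) = 7.9863
T_leave = 76.8 - 7.9863 = 68.81 F

68.81 F


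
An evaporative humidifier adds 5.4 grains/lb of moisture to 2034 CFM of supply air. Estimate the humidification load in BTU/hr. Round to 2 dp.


Q = 0.68 * 2034 * 5.4 = 7468.85 BTU/hr

7468.85 BTU/hr


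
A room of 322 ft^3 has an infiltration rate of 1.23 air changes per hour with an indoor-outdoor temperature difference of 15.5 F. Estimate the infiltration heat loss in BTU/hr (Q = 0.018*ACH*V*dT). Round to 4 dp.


Q = 0.018 * 1.23 * 322 * 15.5 = 110.5007 BTU/hr

110.5007 BTU/hr


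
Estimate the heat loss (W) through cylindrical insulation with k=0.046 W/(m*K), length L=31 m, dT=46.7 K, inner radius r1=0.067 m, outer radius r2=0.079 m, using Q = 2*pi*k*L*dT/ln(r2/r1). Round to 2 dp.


Q = 2*pi*0.046*31*46.7/ln(0.079/0.067) = 2539.67 W

2539.67 W


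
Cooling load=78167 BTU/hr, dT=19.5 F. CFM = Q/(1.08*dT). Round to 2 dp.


CFM = 78167 / (1.08 * 19.5) = 3711.63

3711.63 CFM


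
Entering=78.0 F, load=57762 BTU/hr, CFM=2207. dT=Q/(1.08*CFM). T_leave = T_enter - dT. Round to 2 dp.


dT = 57762/(1.08*2207) = 24.2335
T_leave = 78.0 - 24.2335 = 53.77 F

53.77 F


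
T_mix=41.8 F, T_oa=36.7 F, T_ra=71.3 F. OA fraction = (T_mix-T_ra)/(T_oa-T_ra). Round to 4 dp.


frac = (41.8 - 71.3) / (36.7 - 71.3) = 0.8526

0.8526


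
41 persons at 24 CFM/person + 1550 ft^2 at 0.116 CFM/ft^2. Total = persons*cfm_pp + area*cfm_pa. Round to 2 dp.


Total = 41*24 + 1550*0.116 = 1163.80 CFM

1163.80 CFM


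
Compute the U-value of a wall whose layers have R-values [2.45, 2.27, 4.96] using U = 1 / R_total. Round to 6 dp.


R_total = 2.45 + 2.27 + 4.96 = 9.68
U = 1/9.68 = 0.103306

0.103306


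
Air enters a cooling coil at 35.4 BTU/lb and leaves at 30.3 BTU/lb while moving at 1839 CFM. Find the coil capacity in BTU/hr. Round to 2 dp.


Q = 4.5 * 1839 * (35.4 - 30.3) = 42205.05 BTU/hr

42205.05 BTU/hr


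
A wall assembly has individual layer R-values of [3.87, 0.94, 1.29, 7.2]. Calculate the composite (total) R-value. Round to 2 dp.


R_total = 3.87 + 0.94 + 1.29 + 7.2 = 13.30

13.30


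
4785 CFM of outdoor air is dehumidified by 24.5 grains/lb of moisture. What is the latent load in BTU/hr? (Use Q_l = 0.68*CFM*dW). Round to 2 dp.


Q = 0.68 * 4785 * 24.5 = 79718.10 BTU/hr

79718.10 BTU/hr


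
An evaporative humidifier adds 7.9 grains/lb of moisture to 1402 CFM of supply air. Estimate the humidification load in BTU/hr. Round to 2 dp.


Q = 0.68 * 1402 * 7.9 = 7531.54 BTU/hr

7531.54 BTU/hr


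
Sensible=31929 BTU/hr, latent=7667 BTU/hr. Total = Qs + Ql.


Qt = 31929 + 7667 = 39596 BTU/hr

39596 BTU/hr


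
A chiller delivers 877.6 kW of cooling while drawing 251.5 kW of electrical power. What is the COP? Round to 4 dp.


COP = 877.6 / 251.5 = 3.4895

3.4895


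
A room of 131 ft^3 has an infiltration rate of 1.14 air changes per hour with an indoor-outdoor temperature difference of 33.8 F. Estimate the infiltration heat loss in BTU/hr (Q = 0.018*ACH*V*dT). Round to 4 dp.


Q = 0.018 * 1.14 * 131 * 33.8 = 90.8585 BTU/hr

90.8585 BTU/hr


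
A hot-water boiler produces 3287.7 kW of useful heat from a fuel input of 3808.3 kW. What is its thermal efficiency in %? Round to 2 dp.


eta = (3287.7/3808.3)*100 = 86.33 %

86.33 %


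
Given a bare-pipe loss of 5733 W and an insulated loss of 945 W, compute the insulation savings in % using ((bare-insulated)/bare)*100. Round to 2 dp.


Savings = ((5733-945)/5733)*100 = 83.52 %

83.52 %


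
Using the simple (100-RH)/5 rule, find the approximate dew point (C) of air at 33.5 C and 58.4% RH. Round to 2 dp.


Td = 33.5 - (100-58.4)/5 = 25.18 C

25.18 C
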